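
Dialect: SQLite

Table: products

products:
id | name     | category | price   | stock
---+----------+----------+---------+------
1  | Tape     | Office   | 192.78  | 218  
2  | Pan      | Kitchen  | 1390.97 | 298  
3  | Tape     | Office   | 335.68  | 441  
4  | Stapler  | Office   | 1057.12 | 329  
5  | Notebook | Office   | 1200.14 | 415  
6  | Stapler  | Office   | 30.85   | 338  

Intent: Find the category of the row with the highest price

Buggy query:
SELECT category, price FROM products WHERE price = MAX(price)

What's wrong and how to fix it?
Bug: WHERE is evaluated per row; an aggregate over the whole table isn't defined there

Fix: Wrap MAX in a scalar subquery so WHERE compares against a single value

Corrected query:
SELECT category, price FROM products WHERE price = (SELECT MAX(price) FROM products)

Result:
category | price  
---------+--------
Kitchen  | 1390.97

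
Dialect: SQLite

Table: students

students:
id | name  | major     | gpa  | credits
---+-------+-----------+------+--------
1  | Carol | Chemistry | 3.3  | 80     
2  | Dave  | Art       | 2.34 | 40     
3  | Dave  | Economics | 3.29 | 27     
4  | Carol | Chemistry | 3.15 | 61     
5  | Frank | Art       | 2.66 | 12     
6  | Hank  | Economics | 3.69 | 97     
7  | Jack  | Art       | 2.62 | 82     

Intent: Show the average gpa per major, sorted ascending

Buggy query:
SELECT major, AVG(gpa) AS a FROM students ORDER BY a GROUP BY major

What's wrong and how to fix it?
Bug: ORDER BY appears before GROUP BY; SQL clause order requires GROUP BY first

Fix: Move ORDER BY to the end, after GROUP BY

Corrected query:
SELECT major, AVG(gpa) AS a FROM students GROUP BY major ORDER BY a

Result:
major     | a    
----------+------
Art       | 2.54 
Chemistry | 3.225
Economics | 3.49 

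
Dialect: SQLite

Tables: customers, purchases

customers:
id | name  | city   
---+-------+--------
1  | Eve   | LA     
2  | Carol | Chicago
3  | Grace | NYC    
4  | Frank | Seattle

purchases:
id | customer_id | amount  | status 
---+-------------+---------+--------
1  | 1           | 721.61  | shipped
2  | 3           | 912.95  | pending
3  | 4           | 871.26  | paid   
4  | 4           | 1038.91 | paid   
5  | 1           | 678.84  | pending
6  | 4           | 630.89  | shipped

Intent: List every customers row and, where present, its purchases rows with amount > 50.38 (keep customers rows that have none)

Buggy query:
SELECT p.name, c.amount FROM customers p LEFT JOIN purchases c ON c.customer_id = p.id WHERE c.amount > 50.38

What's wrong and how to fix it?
Bug: A WHERE condition on the right-hand table after LEFT JOIN drops unmatched parents

Fix: Put 'c.amount > 50.38' in the JOIN's ON clause instead of WHERE

Corrected query:
SELECT p.name, c.amount FROM customers p LEFT JOIN purchases c ON c.customer_id = p.id AND c.amount > 50.38

Result:
name  | amount 
------+--------
Eve   | 678.84 
Eve   | 721.61 
Carol | NULL   
Grace | 912.95 
Frank | 630.89 
Frank | 871.26 
Frank | 1038.91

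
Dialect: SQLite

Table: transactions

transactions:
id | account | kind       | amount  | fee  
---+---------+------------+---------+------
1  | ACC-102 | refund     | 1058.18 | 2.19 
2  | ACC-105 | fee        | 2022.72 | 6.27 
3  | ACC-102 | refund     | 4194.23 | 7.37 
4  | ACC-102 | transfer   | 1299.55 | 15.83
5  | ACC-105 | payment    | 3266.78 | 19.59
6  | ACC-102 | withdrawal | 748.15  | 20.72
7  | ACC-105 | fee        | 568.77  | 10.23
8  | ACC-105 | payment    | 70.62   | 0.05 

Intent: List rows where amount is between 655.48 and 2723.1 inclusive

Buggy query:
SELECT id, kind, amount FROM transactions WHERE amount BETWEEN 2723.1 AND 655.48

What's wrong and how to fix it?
Bug: The bounds are reversed; BETWEEN a AND b requires a <= b to match anything

Fix: Write BETWEEN 655.48 AND 2723.1

Corrected query:
SELECT id, kind, amount FROM transactions WHERE amount BETWEEN 655.48 AND 2723.1

Result:
id | kind       | amount 
---+------------+--------
1  | refund     | 1058.18
2  | fee        | 2022.72
4  | transfer   | 1299.55
6  | withdrawal | 748.15 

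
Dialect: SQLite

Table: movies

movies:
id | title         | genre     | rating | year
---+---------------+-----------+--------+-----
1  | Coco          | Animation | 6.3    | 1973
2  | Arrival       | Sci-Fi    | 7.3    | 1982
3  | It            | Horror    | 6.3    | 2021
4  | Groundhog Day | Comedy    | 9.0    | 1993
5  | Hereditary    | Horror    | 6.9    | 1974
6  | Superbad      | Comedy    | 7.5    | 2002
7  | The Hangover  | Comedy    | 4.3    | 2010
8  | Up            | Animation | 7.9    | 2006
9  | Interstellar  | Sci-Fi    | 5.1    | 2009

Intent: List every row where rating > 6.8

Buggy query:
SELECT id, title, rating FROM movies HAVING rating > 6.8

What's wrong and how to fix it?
Bug: HAVING filters the output of aggregation, but this query has no GROUP BY and no aggregate functions, so SQLite rejects it (HAVING clause on a non-aggregate query); the condition here is per row

Fix: Use WHERE for row-level filtering

Corrected query:
SELECT id, title, rating FROM movies WHERE rating > 6.8

Result:
id | title         | rating
---+---------------+-------
2  | Arrival       | 7.3   
4  | Groundhog Day | 9     
5  | Hereditary    | 6.9   
6  | Superbad      | 7.5   
8  | Up            | 7.9   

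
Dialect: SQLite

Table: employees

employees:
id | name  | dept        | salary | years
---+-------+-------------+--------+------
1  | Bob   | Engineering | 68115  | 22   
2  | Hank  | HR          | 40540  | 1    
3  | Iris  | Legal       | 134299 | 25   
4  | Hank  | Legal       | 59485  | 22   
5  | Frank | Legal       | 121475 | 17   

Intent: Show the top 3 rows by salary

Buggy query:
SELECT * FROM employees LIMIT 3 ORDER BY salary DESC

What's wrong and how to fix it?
Bug: LIMIT must come after ORDER BY

Fix: Swap the clauses: ORDER BY first, then LIMIT

Corrected query:
SELECT * FROM employees ORDER BY salary DESC LIMIT 3

Result:
id | name  | dept        | salary | years
---+-------+-------------+--------+------
3  | Iris  | Legal       | 134299 | 25   
5  | Frank | Legal       | 121475 | 17   
1  | Bob   | Engineering | 68115  | 22   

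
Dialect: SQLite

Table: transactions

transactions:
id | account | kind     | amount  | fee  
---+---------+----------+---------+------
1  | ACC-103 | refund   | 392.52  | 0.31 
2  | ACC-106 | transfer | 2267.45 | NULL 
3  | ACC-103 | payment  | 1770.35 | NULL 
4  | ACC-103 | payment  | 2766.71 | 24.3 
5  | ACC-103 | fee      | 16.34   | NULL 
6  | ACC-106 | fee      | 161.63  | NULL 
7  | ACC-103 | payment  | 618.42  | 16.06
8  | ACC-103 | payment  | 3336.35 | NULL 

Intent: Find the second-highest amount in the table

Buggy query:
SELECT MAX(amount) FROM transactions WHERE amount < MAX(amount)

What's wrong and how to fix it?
Bug: The inner MAX is an aggregate inside WHERE, which is not allowed

Fix: Put the inner MAX in a scalar subquery

Corrected query:
SELECT MAX(amount) FROM transactions WHERE amount < (SELECT MAX(amount) FROM transactions)

Result:
MAX(amount)
-----------
2766.71    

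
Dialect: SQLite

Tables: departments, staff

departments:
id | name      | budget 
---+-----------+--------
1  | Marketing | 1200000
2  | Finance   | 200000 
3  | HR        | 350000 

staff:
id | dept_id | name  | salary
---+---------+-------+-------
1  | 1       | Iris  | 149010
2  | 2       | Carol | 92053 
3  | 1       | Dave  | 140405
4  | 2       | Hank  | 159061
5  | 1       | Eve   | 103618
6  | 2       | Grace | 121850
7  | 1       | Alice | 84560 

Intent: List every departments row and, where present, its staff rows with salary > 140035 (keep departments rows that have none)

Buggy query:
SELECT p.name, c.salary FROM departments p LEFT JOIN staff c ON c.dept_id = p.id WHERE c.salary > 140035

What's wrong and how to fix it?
Bug: A WHERE condition on the right-hand table after LEFT JOIN drops unmatched parents

Fix: Move the right-table condition into the ON clause so unmatched parents are kept

Corrected query:
SELECT p.name, c.salary FROM departments p LEFT JOIN staff c ON c.dept_id = p.id AND c.salary > 140035

Result:
name      | salary
----------+-------
Marketing | 140405
Marketing | 149010
Finance   | 159061
HR        | NULL  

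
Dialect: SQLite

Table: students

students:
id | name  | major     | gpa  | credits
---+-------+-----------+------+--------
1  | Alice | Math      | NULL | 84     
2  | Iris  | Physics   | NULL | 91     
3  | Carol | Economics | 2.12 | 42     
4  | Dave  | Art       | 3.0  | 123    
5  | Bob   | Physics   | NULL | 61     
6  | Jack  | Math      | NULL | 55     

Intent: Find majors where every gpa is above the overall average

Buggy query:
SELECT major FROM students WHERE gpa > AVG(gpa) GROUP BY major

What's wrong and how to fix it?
Bug: WHERE evaluates per row before aggregation, so AVG() is unavailable

Fix: Compute the overall average in a scalar subquery and compare each group's MIN against it in HAVING

Corrected query:
SELECT major FROM students GROUP BY major HAVING MIN(gpa) > (SELECT AVG(gpa) FROM students)

Result:
major
-----
Art  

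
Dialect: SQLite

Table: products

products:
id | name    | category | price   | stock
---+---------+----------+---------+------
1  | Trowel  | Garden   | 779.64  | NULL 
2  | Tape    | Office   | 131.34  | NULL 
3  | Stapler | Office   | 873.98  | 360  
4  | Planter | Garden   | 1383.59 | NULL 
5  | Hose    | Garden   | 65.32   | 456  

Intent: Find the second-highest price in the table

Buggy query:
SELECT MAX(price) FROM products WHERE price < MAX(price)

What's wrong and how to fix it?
Bug: MAX(price) on the right of the comparison is an aggregate-in-WHERE error

Fix: Compute the overall MAX in a subquery, then take MAX of rows below it

Corrected query:
SELECT MAX(price) FROM products WHERE price < (SELECT MAX(price) FROM products)

Result:
MAX(price)
----------
873.98    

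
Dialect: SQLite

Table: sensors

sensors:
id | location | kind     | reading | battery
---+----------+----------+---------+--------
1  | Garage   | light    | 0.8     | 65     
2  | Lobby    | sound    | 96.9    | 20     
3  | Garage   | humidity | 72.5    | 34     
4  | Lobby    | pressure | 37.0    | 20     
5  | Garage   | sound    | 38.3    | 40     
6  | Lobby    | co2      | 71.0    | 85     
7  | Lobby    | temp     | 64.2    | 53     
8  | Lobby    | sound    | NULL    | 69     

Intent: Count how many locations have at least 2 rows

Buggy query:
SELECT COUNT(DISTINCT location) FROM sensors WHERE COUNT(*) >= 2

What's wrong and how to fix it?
Bug: WHERE filters individual rows, not groups, so a group-level COUNT is invalid there

Fix: Group first with HAVING COUNT(*) >= 2, then COUNT the resulting groups

Corrected query:
SELECT COUNT(*) FROM (SELECT location FROM sensors GROUP BY location HAVING COUNT(*) >= 2)

Result:
COUNT(*)
--------
2       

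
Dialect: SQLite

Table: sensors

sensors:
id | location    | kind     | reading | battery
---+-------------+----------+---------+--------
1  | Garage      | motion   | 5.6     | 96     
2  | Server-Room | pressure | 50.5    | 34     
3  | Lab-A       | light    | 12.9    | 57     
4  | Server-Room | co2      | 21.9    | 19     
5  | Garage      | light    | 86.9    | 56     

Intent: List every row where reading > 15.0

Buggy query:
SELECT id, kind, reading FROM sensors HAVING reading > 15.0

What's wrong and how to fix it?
Bug: HAVING filters the output of aggregation, but this query has no GROUP BY and no aggregate functions, so SQLite rejects it (HAVING clause on a non-aggregate query); the condition here is per row

Fix: Replace HAVING with WHERE since the condition applies to individual rows

Corrected query:
SELECT id, kind, reading FROM sensors WHERE reading > 15.0

Result:
id | kind     | reading
---+----------+--------
2  | pressure | 50.5   
4  | co2      | 21.9   
5  | light    | 86.9   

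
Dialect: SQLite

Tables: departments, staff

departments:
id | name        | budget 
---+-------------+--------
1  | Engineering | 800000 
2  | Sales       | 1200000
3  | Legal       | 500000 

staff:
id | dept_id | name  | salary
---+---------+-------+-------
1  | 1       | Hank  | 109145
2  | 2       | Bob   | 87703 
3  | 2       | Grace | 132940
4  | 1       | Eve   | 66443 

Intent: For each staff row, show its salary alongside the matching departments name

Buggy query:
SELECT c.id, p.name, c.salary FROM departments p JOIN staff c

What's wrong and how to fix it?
Bug: Missing join condition: each staff row is matched to all departments rows instead of just its own

Fix: Specify the join condition linking the foreign key to the parent id

Corrected query:
SELECT c.id, p.name, c.salary FROM departments p JOIN staff c ON c.dept_id = p.id

Result:
id | name        | salary
---+-------------+-------
1  | Engineering | 109145
2  | Sales       | 87703 
3  | Sales       | 132940
4  | Engineering | 66443 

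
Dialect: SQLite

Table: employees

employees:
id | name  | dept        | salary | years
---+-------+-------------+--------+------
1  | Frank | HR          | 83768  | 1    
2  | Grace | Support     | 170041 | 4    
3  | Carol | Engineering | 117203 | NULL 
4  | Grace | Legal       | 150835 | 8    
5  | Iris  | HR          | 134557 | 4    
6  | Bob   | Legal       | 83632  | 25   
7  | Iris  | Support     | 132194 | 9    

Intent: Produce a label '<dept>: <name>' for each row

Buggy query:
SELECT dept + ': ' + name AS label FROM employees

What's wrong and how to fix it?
Bug: SQLite uses || for string concatenation; + coerces text to numbers (yielding 0)

Fix: Use the || operator for string concatenation

Corrected query:
SELECT dept || ': ' || name AS label FROM employees

Result:
label             
------------------
HR: Frank         
Support: Grace    
Engineering: Carol
Legal: Grace      
HR: Iris          
Legal: Bob        
Support: Iris     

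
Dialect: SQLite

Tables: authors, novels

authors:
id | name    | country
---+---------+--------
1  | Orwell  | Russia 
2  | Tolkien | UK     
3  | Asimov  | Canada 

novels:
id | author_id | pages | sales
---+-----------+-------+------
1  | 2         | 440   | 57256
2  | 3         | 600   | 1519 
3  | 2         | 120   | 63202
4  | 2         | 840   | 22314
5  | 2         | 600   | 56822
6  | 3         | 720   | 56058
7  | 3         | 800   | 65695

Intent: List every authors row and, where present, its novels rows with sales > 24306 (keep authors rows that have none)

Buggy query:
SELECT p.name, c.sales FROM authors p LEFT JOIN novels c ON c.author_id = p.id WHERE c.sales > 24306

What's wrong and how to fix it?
Bug: Filtering c.sales in WHERE discards the NULL rows produced by LEFT JOIN, turning it into an inner join

Fix: Put 'c.sales > 24306' in the JOIN's ON clause instead of WHERE

Corrected query:
SELECT p.name, c.sales FROM authors p LEFT JOIN novels c ON c.author_id = p.id AND c.sales > 24306

Result:
name    | sales
--------+------
Orwell  | NULL 
Tolkien | 56822
Tolkien | 57256
Tolkien | 63202
Asimov  | 56058
Asimov  | 65695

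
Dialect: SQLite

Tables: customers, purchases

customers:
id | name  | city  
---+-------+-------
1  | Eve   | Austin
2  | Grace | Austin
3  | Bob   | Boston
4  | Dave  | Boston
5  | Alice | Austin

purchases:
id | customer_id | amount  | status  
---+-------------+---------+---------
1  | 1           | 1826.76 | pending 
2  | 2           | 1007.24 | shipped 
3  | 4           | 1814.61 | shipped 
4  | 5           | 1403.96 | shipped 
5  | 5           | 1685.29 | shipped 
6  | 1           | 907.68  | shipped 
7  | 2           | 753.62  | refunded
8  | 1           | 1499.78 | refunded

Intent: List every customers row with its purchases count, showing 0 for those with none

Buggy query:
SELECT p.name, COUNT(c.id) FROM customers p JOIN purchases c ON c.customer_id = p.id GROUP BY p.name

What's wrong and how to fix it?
Bug: INNER JOIN drops customers rows that have no matching purchases rows

Fix: Use LEFT JOIN so parents without children still appear (COUNT(c.id) gives 0)

Corrected query:
SELECT p.name, COUNT(c.id) FROM customers p LEFT JOIN purchases c ON c.customer_id = p.id GROUP BY p.name

Result:
name  | COUNT(c.id)
------+------------
Alice | 2          
Bob   | 0          
Dave  | 1          
Eve   | 3          
Grace | 2          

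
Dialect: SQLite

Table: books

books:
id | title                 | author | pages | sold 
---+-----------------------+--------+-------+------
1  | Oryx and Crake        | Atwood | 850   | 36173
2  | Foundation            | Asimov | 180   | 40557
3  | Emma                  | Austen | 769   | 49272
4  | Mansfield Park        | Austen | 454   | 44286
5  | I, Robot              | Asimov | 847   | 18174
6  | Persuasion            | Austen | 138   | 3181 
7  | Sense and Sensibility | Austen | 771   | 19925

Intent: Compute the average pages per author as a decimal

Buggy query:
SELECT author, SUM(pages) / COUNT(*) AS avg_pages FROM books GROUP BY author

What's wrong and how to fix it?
Bug: Both operands are integers, so '/' performs integer division and truncates

Fix: Multiply by 1.0 (or CAST to REAL) to force floating-point division

Corrected query:
SELECT author, SUM(pages) * 1.0 / COUNT(*) AS avg_pages FROM books GROUP BY author

Result:
author | avg_pages
-------+----------
Asimov | 513.5    
Atwood | 850      
Austen | 533      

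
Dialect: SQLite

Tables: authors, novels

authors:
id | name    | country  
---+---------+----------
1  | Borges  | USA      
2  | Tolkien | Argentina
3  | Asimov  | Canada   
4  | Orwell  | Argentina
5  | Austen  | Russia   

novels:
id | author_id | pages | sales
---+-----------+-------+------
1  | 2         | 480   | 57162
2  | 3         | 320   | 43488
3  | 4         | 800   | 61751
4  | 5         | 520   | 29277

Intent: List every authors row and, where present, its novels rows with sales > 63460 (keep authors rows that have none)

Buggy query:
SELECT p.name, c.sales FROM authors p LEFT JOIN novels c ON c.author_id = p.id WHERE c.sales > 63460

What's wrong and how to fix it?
Bug: Filtering c.sales in WHERE discards the NULL rows produced by LEFT JOIN, turning it into an inner join

Fix: Put 'c.sales > 63460' in the JOIN's ON clause instead of WHERE

Corrected query:
SELECT p.name, c.sales FROM authors p LEFT JOIN novels c ON c.author_id = p.id AND c.sales > 63460

Result:
name    | sales
--------+------
Borges  | NULL 
Tolkien | NULL 
Asimov  | NULL 
Orwell  | NULL 
Austen  | NULL 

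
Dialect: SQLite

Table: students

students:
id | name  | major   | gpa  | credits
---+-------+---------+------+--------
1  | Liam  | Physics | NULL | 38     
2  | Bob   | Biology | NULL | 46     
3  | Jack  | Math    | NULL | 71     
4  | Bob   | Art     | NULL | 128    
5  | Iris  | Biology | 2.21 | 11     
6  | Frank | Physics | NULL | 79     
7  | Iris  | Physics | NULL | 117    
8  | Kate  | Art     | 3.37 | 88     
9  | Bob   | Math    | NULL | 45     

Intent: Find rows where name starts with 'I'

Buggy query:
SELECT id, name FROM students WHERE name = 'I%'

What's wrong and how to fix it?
Bug: '=' compares the literal string including the % character; pattern matching needs LIKE

Fix: Use LIKE for wildcard pattern matching

Corrected query:
SELECT id, name FROM students WHERE name LIKE 'I%'

Result:
id | name
---+-----
5  | Iris
7  | Iris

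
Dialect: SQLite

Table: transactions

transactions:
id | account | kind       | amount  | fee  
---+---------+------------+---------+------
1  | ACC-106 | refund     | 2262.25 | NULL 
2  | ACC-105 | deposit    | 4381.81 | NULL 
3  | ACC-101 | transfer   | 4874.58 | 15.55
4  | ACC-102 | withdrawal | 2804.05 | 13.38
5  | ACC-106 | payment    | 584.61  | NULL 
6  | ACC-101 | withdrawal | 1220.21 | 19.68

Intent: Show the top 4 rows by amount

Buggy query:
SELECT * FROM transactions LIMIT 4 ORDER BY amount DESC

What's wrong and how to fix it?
Bug: ORDER BY cannot follow LIMIT; LIMIT is the final clause

Fix: Sort with ORDER BY, then apply LIMIT

Corrected query:
SELECT * FROM transactions ORDER BY amount DESC LIMIT 4

Result:
id | account | kind       | amount  | fee  
---+---------+------------+---------+------
3  | ACC-101 | transfer   | 4874.58 | 15.55
2  | ACC-105 | deposit    | 4381.81 | NULL 
4  | ACC-102 | withdrawal | 2804.05 | 13.38
1  | ACC-106 | refund     | 2262.25 | NULL 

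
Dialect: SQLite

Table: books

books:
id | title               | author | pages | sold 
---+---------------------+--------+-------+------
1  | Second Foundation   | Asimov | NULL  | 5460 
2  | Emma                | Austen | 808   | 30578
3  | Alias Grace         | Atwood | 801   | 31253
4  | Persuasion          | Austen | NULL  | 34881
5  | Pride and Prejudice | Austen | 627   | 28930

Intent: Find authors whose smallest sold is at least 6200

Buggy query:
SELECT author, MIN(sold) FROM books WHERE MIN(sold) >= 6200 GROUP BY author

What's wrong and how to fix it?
Bug: Aggregates like MIN are computed per group after WHERE runs

Fix: Use HAVING for the per-group MIN condition

Corrected query:
SELECT author, MIN(sold) FROM books GROUP BY author HAVING MIN(sold) >= 6200

Result:
author | MIN(sold)
-------+----------
Atwood | 31253    
Austen | 28930    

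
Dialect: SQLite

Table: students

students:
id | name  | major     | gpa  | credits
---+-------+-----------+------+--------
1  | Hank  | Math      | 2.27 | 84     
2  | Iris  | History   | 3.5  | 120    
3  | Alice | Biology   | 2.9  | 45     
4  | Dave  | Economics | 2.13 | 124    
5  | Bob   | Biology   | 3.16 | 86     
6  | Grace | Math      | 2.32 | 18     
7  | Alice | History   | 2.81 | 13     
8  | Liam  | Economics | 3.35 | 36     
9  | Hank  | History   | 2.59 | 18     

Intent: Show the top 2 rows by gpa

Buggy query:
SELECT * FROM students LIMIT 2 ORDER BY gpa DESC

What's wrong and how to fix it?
Bug: LIMIT must come after ORDER BY

Fix: Sort with ORDER BY, then apply LIMIT

Corrected query:
SELECT * FROM students ORDER BY gpa DESC LIMIT 2

Result:
id | name | major     | gpa  | credits
---+------+-----------+------+--------
2  | Iris | History   | 3.5  | 120    
8  | Liam | Economics | 3.35 | 36     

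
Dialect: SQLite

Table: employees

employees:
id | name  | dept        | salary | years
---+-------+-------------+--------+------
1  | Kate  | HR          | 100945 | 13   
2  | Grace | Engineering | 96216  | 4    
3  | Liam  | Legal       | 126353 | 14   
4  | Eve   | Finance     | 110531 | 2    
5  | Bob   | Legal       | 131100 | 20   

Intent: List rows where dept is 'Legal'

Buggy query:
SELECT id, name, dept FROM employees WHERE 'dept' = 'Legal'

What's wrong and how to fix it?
Bug: 'dept' in single quotes is a string literal, not the column; the comparison is literal-vs-literal and never true

Fix: Reference the column as dept without single quotes

Corrected query:
SELECT id, name, dept FROM employees WHERE dept = 'Legal'

Result:
id | name | dept 
---+------+------
3  | Liam | Legal
5  | Bob  | Legal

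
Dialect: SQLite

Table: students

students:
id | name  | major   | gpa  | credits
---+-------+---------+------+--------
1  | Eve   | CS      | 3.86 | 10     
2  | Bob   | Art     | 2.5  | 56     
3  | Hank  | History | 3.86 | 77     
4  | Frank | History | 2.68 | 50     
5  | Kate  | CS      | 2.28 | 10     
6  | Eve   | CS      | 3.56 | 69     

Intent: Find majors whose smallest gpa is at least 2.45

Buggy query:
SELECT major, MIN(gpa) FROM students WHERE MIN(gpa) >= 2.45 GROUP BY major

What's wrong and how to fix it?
Bug: Aggregates like MIN are computed per group after WHERE runs

Fix: Replace WHERE with HAVING after the GROUP BY

Corrected query:
SELECT major, MIN(gpa) FROM students GROUP BY major HAVING MIN(gpa) >= 2.45

Result:
major   | MIN(gpa)
--------+---------
Art     | 2.5     
History | 2.68    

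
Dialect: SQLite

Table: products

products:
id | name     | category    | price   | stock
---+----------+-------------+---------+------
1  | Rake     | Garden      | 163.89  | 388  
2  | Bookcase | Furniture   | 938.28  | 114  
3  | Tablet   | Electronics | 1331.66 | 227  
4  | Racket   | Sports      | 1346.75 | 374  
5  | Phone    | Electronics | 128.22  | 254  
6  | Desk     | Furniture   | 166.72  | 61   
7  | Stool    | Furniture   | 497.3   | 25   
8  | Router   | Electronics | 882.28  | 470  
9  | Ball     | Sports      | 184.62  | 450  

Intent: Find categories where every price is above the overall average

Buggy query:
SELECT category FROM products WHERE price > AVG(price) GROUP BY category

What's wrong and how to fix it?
Bug: WHERE evaluates per row before aggregation, so AVG() is unavailable

Fix: Use a subquery for AVG and a HAVING MIN(...) filter so the condition holds for every row in the group

Corrected query:
SELECT category FROM products GROUP BY category HAVING MIN(price) > (SELECT AVG(price) FROM products)

Result:
(no rows)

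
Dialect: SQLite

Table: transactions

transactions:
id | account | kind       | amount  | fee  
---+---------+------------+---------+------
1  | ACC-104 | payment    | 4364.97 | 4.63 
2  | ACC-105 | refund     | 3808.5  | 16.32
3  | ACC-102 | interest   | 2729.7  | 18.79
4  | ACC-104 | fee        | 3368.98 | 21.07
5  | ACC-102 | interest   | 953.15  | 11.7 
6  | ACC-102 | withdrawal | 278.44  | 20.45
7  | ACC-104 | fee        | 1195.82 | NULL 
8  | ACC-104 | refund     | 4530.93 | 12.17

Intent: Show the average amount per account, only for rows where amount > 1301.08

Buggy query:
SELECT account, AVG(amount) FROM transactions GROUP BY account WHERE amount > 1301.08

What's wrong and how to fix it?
Bug: WHERE cannot follow GROUP BY

Fix: Move the WHERE clause before GROUP BY

Corrected query:
SELECT account, AVG(amount) FROM transactions WHERE amount > 1301.08 GROUP BY account

Result:
account | AVG(amount)
--------+------------
ACC-102 | 2729.7     
ACC-104 | 4088.293333
ACC-105 | 3808.5     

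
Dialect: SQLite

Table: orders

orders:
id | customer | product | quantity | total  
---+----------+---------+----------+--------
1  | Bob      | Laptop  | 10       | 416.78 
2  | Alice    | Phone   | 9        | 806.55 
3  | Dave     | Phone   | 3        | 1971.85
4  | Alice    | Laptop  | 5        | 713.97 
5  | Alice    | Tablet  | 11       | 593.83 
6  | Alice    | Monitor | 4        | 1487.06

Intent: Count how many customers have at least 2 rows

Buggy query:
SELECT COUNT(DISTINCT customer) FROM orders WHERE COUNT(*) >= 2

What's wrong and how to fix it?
Bug: WHERE filters individual rows, not groups, so a group-level COUNT is invalid there

Fix: Use a subquery that GROUPs and filters with HAVING, then count its rows

Corrected query:
SELECT COUNT(*) FROM (SELECT customer FROM orders GROUP BY customer HAVING COUNT(*) >= 2)

Result:
COUNT(*)
--------
1       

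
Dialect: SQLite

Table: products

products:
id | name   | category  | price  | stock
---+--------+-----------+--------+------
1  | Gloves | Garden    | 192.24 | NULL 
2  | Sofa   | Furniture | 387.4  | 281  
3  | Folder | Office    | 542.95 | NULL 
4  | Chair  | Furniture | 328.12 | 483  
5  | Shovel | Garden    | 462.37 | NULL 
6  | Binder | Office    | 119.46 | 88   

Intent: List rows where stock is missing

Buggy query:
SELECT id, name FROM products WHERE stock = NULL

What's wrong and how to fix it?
Bug: '= NULL' is always unknown in SQL three-valued logic, so no rows match

Fix: Use IS NULL to test for NULL

Corrected query:
SELECT id, name FROM products WHERE stock IS NULL

Result:
id | name  
---+-------
1  | Gloves
3  | Folder
5  | Shovel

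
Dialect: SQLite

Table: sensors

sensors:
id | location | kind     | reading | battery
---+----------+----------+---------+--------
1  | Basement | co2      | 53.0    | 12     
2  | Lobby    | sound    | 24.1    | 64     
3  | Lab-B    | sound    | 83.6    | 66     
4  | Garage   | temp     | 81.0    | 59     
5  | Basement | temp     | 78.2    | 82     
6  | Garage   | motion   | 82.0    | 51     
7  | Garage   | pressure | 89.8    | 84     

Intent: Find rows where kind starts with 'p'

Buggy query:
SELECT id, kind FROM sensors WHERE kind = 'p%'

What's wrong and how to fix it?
Bug: '=' compares the literal string including the % character; pattern matching needs LIKE

Fix: Use LIKE for wildcard pattern matching

Corrected query:
SELECT id, kind FROM sensors WHERE kind LIKE 'p%'

Result:
id | kind    
---+---------
7  | pressure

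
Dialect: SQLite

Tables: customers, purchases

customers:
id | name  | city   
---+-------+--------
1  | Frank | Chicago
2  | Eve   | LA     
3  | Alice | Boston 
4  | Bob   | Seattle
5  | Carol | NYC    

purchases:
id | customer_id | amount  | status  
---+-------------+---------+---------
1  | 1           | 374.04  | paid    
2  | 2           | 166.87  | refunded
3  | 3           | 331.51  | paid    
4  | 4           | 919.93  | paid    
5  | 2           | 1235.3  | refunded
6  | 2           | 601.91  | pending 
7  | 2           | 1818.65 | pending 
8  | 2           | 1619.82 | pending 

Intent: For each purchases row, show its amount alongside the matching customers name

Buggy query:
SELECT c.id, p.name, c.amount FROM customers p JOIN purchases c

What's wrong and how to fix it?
Bug: Missing join condition: each purchases row is matched to all customers rows instead of just its own

Fix: Specify the join condition linking the foreign key to the parent id

Corrected query:
SELECT c.id, p.name, c.amount FROM customers p JOIN purchases c ON c.customer_id = p.id

Result:
id | name  | amount 
---+-------+--------
1  | Frank | 374.04 
2  | Eve   | 166.87 
3  | Alice | 331.51 
4  | Bob   | 919.93 
5  | Eve   | 1235.3 
6  | Eve   | 601.91 
7  | Eve   | 1818.65
8  | Eve   | 1619.82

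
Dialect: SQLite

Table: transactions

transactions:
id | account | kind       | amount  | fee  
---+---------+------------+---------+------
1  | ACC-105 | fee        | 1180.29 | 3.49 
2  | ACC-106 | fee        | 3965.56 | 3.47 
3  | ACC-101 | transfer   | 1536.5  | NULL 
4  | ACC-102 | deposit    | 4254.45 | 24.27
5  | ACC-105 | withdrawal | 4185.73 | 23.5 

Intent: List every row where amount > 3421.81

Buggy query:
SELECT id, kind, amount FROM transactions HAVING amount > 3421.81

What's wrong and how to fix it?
Bug: HAVING filters the output of aggregation, but this query has no GROUP BY and no aggregate functions, so SQLite rejects it (HAVING clause on a non-aggregate query); the condition here is per row

Fix: Replace HAVING with WHERE since the condition applies to individual rows

Corrected query:
SELECT id, kind, amount FROM transactions WHERE amount > 3421.81

Result:
id | kind       | amount 
---+------------+--------
2  | fee        | 3965.56
4  | deposit    | 4254.45
5  | withdrawal | 4185.73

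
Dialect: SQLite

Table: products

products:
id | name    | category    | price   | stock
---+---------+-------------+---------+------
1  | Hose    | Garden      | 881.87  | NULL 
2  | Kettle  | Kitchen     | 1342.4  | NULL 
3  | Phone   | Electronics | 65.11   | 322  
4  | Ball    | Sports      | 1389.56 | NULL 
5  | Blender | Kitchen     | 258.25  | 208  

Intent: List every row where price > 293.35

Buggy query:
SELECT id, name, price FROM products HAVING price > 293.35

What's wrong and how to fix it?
Bug: HAVING filters the output of aggregation, but this query has no GROUP BY and no aggregate functions, so SQLite rejects it (HAVING clause on a non-aggregate query); the condition here is per row

Fix: Replace HAVING with WHERE since the condition applies to individual rows

Corrected query:
SELECT id, name, price FROM products WHERE price > 293.35

Result:
id | name   | price  
---+--------+--------
1  | Hose   | 881.87 
2  | Kettle | 1342.4 
4  | Ball   | 1389.56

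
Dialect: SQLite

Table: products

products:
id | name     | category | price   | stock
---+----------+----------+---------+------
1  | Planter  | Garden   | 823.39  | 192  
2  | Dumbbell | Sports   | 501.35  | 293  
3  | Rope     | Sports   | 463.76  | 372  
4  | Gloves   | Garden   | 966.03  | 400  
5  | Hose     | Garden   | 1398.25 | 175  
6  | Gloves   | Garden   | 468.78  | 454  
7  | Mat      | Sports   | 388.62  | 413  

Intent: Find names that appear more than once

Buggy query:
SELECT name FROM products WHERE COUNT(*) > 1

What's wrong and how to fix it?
Bug: COUNT(*) is an aggregate and cannot be used in WHERE

Fix: GROUP BY name, then filter groups with HAVING COUNT(*) > 1

Corrected query:
SELECT name FROM products GROUP BY name HAVING COUNT(*) > 1

Result:
name  
------
Gloves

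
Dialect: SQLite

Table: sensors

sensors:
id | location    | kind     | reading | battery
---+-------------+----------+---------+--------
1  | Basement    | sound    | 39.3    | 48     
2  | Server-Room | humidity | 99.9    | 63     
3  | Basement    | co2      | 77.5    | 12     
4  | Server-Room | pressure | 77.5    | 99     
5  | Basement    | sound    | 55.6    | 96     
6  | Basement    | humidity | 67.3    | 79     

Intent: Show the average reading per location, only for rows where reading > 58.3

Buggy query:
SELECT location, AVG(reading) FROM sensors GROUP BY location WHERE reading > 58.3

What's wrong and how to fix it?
Bug: Row-level WHERE must come before GROUP BY in the clause order

Fix: Place WHERE between FROM and GROUP BY

Corrected query:
SELECT location, AVG(reading) FROM sensors WHERE reading > 58.3 GROUP BY location

Result:
location    | AVG(reading)
------------+-------------
Basement    | 72.4        
Server-Room | 88.7        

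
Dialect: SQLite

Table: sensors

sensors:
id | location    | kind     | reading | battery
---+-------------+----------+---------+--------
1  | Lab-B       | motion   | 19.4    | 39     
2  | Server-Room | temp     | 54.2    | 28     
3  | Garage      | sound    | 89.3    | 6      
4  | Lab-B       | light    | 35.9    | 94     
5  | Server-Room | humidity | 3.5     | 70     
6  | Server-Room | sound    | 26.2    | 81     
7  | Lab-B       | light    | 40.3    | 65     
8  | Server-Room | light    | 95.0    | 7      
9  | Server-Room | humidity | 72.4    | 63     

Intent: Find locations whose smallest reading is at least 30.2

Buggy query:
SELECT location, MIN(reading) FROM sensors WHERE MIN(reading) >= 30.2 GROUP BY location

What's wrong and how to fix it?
Bug: MIN() in WHERE is a misuse of aggregate

Fix: Use HAVING for the per-group MIN condition

Corrected query:
SELECT location, MIN(reading) FROM sensors GROUP BY location HAVING MIN(reading) >= 30.2

Result:
location | MIN(reading)
---------+-------------
Garage   | 89.3        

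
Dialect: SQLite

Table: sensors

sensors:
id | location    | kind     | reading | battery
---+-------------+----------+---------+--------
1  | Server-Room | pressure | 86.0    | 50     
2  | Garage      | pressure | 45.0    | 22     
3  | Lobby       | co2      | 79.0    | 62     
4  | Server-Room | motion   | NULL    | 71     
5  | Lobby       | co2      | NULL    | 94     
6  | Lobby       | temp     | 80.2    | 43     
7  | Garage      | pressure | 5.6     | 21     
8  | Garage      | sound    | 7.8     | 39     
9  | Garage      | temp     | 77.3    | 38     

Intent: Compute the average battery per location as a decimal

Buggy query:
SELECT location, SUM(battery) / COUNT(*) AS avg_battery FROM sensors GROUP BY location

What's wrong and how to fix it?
Bug: SUM(battery) and COUNT(*) are both integers; the division truncates the fractional part

Fix: Cast one side to REAL so the division keeps the fractional part

Corrected query:
SELECT location, SUM(battery) * 1.0 / COUNT(*) AS avg_battery FROM sensors GROUP BY location

Result:
location    | avg_battery
------------+------------
Garage      | 30         
Lobby       | 66.333333  
Server-Room | 60.5       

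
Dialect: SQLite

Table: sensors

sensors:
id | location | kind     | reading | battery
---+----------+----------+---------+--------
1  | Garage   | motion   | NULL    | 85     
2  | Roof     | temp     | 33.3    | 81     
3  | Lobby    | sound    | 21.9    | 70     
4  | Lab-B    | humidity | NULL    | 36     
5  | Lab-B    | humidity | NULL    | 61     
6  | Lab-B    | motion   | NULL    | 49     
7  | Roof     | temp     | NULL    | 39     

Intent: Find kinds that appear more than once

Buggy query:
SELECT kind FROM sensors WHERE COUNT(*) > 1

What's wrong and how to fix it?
Bug: COUNT(*) is an aggregate and cannot be used in WHERE

Fix: Group first, then use HAVING for the count condition

Corrected query:
SELECT kind FROM sensors GROUP BY kind HAVING COUNT(*) > 1

Result:
kind    
--------
humidity
motion  
temp    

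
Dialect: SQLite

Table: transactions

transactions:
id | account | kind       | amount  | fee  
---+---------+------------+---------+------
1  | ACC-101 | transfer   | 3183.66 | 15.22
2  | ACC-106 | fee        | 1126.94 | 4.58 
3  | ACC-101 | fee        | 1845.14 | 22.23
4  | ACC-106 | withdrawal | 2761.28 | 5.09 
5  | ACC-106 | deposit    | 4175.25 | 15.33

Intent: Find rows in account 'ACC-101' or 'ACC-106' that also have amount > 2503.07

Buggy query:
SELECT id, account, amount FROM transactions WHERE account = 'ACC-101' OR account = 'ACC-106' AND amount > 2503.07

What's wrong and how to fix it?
Bug: AND binds tighter than OR, so this parses as account = 'ACC-101' OR (account = 'ACC-106' AND amount > 2503.07)

Fix: Group the OR with parentheses (or use IN), then AND the threshold

Corrected query:
SELECT id, account, amount FROM transactions WHERE (account = 'ACC-101' OR account = 'ACC-106') AND amount > 2503.07

Result:
id | account | amount 
---+---------+--------
1  | ACC-101 | 3183.66
4  | ACC-106 | 2761.28
5  | ACC-106 | 4175.25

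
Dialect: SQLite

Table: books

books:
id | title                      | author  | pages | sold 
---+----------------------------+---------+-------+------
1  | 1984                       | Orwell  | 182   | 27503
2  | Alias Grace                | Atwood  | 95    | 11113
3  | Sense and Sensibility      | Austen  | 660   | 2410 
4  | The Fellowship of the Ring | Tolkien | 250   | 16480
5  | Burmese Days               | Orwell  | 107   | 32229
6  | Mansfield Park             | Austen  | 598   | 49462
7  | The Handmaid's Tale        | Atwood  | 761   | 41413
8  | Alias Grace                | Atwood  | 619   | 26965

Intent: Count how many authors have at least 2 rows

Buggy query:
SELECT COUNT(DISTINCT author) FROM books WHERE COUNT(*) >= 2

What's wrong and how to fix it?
Bug: WHERE filters individual rows, not groups, so a group-level COUNT is invalid there

Fix: Group first with HAVING COUNT(*) >= 2, then COUNT the resulting groups

Corrected query:
SELECT COUNT(*) FROM (SELECT author FROM books GROUP BY author HAVING COUNT(*) >= 2)

Result:
COUNT(*)
--------
3       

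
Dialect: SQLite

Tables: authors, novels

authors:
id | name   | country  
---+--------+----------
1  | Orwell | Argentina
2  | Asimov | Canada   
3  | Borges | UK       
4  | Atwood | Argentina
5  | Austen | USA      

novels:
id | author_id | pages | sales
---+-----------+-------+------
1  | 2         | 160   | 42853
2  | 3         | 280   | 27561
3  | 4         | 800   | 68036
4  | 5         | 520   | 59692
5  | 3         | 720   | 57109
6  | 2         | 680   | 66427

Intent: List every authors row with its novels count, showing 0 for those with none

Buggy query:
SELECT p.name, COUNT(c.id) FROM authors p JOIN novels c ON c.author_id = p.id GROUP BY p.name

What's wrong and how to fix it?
Bug: INNER JOIN drops authors rows that have no matching novels rows

Fix: Use LEFT JOIN so parents without children still appear (COUNT(c.id) gives 0)

Corrected query:
SELECT p.name, COUNT(c.id) FROM authors p LEFT JOIN novels c ON c.author_id = p.id GROUP BY p.name

Result:
name   | COUNT(c.id)
-------+------------
Asimov | 2          
Atwood | 1          
Austen | 1          
Borges | 2          
Orwell | 0          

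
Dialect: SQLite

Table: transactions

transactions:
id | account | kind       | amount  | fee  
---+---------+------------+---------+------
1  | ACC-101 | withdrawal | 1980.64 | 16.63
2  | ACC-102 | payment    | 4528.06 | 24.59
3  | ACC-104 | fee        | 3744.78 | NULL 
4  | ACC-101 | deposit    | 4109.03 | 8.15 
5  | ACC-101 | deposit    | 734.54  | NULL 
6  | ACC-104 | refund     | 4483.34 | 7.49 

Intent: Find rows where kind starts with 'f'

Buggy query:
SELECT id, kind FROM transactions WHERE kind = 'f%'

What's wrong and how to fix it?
Bug: Wildcards only work with LIKE; '=' treats '%' as a literal character

Fix: Replace '=' with LIKE so 'f%' is treated as a pattern

Corrected query:
SELECT id, kind FROM transactions WHERE kind LIKE 'f%'

Result:
id | kind
---+-----
3  | fee 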